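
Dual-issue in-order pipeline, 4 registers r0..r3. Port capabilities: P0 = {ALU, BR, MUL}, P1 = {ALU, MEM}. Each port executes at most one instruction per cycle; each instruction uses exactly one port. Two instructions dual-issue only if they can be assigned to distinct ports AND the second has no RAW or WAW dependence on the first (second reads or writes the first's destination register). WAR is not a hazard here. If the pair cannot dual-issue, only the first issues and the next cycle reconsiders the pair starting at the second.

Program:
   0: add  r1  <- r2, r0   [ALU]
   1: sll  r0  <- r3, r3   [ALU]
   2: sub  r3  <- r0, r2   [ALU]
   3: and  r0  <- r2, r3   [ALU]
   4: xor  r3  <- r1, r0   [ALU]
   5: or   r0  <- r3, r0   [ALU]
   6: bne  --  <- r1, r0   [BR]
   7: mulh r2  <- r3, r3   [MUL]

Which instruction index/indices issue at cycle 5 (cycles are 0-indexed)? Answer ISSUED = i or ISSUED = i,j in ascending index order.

t=0 i0&i1:add.ALU+sll.ALU ; dual
t=1 i2:sub.ALU ; RAW r3
t=2 i3:and.ALU ; RAW r0
t=3 i4:xor.ALU ; RAW r3
t=4 i5:or.ALU ; RAW r0
t=5 i6:bne.BR ; no-port BR/MUL
t=6 i7:mulh.MUL ; tail

ISSUED = 6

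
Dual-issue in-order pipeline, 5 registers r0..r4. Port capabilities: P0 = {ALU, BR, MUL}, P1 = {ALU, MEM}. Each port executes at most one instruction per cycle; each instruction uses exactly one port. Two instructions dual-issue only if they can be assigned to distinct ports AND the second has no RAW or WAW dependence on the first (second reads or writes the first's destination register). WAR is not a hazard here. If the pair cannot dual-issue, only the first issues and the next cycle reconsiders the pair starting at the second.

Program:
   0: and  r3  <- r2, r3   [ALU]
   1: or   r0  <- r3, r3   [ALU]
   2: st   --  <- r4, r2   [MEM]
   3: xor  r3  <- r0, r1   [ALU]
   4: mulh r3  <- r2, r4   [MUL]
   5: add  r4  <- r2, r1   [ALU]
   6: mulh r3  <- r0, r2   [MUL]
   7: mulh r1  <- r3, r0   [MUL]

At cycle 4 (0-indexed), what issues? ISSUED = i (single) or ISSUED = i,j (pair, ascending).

ISSUED = 6

[0] i0  and.ALU  -- RAW r3
[1] i1+i2  or.ALU st.MEM  -- pair
[2] i3  xor.ALU  -- WAW r3
[3] i4+i5  mulh.MUL add.ALU  -- pair
[4] i6  mulh.MUL  -- no-port MUL/MUL
[5] i7  mulh.MUL  -- tail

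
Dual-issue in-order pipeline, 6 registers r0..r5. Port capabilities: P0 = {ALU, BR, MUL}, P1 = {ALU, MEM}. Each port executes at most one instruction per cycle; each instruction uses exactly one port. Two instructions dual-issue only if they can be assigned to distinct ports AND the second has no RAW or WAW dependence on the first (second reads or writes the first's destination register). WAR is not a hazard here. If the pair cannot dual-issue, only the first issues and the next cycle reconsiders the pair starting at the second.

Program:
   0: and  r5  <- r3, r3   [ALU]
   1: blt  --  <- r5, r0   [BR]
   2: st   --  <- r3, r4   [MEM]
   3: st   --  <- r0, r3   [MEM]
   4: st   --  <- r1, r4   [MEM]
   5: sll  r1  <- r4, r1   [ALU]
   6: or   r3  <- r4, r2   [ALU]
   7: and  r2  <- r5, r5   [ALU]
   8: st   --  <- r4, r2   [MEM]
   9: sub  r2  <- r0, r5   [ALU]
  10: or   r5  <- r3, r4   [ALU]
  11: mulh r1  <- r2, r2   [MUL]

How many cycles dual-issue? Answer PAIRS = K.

0. and.ALU @i0  | RAW r5
1. blt.BR;st.MEM @i1&i2  | dual
2. st.MEM @i3  | no-port MEM/MEM
3. st.MEM;sll.ALU @i4&i5  | dual
4. or.ALU;and.ALU @i6&i7  | dual
5. st.MEM;sub.ALU @i8&i9  | dual
6. or.ALU;mulh.MUL @i10&i11  | dual

PAIRS = 5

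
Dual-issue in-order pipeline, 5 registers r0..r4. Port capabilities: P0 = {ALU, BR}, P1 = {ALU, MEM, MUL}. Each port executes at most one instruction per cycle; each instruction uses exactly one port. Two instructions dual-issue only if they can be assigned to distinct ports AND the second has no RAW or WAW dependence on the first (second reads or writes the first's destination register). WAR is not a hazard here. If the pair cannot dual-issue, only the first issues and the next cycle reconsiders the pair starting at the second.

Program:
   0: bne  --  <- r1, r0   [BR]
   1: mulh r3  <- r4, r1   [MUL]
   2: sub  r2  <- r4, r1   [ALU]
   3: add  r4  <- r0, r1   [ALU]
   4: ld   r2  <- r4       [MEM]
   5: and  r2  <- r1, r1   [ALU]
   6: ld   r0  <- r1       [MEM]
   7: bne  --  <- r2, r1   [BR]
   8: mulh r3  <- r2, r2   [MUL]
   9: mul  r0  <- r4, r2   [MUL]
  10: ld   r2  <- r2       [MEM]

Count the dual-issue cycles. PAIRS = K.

PAIRS = 4

t=0 i0,i1:bne.BR/mulh.MUL ; pair
t=1 i2,i3:sub.ALU/add.ALU ; pair
t=2 i4:ld.MEM ; WAW r2
t=3 i5,i6:and.ALU/ld.MEM ; pair
t=4 i7,i8:bne.BR/mulh.MUL ; pair
t=5 i9:mul.MUL ; no-port MUL/MEM
t=6 i10:ld.MEM ; tail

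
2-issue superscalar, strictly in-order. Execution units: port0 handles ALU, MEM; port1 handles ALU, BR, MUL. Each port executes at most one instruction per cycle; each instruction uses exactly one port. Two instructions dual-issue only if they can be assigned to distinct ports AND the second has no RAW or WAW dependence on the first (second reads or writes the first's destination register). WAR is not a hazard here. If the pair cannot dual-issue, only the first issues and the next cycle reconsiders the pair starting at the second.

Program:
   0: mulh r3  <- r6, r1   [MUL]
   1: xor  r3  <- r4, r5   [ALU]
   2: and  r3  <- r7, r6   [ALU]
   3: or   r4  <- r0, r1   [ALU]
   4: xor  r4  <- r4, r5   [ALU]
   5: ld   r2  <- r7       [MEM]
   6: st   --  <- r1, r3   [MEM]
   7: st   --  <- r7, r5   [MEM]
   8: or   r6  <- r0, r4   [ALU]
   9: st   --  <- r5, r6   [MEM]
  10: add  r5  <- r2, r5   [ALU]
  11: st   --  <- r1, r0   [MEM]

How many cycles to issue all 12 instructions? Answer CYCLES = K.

0. mulh.MUL @i0  | WAW r3
1. xor.ALU @i1  | WAW r3
2. and.ALU/or.ALU @i2&i3  | dual
3. xor.ALU/ld.MEM @i4&i5  | dual
4. st.MEM @i6  | no-port MEM/MEM
5. st.MEM/or.ALU @i7&i8  | dual
6. st.MEM/add.ALU @i9&i10  | dual
7. st.MEM @i11  | tail

CYCLES = 8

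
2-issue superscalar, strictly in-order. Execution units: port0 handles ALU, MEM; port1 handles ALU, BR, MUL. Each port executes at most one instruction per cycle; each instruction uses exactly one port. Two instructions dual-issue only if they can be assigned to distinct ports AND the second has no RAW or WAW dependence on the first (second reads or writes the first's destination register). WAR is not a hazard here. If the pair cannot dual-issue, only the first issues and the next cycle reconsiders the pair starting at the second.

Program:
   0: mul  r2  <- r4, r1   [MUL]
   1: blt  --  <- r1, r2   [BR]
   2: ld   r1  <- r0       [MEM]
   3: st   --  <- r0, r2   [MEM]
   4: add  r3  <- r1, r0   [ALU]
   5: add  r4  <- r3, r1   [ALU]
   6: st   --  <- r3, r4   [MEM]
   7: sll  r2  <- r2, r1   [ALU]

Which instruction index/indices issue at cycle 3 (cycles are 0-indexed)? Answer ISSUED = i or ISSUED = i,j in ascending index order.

ISSUED = 5

t=0 i0:mul ; no-port MUL/BR
t=1 i1+i2:blt+ld ; dual
t=2 i3+i4:st+add ; dual
t=3 i5:add ; RAW r4
t=4 i6+i7:st+sll ; dual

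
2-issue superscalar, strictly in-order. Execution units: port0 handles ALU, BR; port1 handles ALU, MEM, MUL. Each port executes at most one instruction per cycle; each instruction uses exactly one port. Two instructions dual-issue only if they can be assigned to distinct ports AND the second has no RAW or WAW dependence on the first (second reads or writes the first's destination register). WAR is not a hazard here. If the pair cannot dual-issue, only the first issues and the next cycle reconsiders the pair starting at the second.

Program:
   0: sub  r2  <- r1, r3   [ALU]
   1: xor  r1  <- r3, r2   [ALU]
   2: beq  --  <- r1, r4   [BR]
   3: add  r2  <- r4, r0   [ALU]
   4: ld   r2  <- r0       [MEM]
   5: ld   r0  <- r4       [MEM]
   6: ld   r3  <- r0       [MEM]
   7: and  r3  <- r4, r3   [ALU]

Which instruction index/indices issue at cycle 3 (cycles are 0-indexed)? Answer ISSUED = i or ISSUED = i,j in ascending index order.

0. sub @i0  | RAW r2
1. xor @i1  | RAW r1
2. beq add @i2/i3  | 2-wide
3. ld @i4  | no-port MEM/MEM
4. ld @i5  | no-port MEM/MEM
5. ld @i6  | RAW+WAW r3
6. and @i7  | tail

ISSUED = 4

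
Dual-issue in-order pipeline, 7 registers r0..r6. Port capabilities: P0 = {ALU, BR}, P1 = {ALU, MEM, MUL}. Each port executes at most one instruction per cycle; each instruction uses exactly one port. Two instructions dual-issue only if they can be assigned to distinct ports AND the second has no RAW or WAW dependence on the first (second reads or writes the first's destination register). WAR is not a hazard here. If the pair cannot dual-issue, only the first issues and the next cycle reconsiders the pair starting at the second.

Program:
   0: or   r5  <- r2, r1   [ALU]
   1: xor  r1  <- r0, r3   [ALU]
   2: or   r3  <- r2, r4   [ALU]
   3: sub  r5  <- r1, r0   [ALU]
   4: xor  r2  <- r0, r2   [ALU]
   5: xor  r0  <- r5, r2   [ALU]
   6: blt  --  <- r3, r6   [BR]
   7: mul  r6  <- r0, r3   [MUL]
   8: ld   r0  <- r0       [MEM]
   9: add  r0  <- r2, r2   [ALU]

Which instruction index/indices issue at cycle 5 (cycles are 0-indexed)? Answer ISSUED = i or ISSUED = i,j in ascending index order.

ISSUED = 8

[0] i0,i1  or.ALU xor.ALU  -- pair
[1] i2,i3  or.ALU sub.ALU  -- pair
[2] i4  xor.ALU  -- RAW r2
[3] i5,i6  xor.ALU blt.BR  -- pair
[4] i7  mul.MUL  -- no-port MUL/MEM
[5] i8  ld.MEM  -- WAW r0
[6] i9  add.ALU  -- tail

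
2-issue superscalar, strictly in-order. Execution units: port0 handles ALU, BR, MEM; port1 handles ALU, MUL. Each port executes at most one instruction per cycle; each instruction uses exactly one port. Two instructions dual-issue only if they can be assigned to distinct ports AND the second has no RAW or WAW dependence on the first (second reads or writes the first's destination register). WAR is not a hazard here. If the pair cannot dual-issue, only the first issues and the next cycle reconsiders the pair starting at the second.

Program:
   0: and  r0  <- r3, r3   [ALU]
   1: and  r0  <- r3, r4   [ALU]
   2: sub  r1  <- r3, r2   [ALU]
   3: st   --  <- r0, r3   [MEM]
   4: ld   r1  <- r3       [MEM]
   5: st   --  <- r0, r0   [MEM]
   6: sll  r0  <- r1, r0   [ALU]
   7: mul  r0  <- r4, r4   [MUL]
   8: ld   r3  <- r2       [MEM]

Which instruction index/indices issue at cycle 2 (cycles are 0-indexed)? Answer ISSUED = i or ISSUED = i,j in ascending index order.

#0 head=0: and.ALU i0 WAW r0
#1 head=1: and.ALU+sub.ALU i1+i2 pair
#2 head=3: st.MEM i3 no-port MEM/MEM
#3 head=4: ld.MEM i4 no-port MEM/MEM
#4 head=5: st.MEM+sll.ALU i5+i6 pair
#5 head=7: mul.MUL+ld.MEM i7+i8 pair

ISSUED = 3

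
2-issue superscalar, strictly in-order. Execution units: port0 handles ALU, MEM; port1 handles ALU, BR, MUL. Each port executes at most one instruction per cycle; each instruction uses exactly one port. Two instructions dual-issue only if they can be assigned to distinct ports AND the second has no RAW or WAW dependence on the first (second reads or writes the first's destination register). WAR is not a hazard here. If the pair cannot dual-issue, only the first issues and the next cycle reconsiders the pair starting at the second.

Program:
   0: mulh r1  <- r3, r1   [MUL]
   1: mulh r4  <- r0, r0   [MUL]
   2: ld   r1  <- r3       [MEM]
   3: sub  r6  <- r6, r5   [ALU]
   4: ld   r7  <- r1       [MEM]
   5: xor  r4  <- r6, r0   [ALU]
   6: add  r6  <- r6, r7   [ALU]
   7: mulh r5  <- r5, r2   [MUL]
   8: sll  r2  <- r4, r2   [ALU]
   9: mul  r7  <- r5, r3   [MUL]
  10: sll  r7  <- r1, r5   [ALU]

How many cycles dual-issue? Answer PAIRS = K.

[0] i0  mulh  -- no-port MUL/MUL
[1] i1&i2  mulh/ld  -- pair
[2] i3&i4  sub/ld  -- pair
[3] i5&i6  xor/add  -- pair
[4] i7&i8  mulh/sll  -- pair
[5] i9  mul  -- WAW r7
[6] i10  sll  -- tail

PAIRS = 4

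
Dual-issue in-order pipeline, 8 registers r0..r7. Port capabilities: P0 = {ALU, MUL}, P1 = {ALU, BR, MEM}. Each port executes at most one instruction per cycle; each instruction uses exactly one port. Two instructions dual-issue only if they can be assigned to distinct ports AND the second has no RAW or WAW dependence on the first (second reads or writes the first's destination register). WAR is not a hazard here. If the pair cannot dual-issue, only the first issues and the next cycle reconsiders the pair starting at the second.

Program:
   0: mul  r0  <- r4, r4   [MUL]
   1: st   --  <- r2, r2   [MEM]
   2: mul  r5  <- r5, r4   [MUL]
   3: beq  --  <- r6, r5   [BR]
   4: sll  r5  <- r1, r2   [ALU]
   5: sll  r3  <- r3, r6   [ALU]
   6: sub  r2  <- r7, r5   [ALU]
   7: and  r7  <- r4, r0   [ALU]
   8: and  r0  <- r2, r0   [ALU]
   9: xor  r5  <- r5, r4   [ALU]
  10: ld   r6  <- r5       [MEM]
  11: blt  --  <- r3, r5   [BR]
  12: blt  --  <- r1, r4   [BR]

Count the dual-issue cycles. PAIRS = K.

PAIRS = 4

0. mul.MUL st.MEM @i0,i1  | pair
1. mul.MUL @i2  | RAW r5
2. beq.BR sll.ALU @i3,i4  | pair
3. sll.ALU sub.ALU @i5,i6  | pair
4. and.ALU and.ALU @i7,i8  | pair
5. xor.ALU @i9  | RAW r5
6. ld.MEM @i10  | no-port MEM/BR
7. blt.BR @i11  | no-port BR/BR
8. blt.BR @i12  | tail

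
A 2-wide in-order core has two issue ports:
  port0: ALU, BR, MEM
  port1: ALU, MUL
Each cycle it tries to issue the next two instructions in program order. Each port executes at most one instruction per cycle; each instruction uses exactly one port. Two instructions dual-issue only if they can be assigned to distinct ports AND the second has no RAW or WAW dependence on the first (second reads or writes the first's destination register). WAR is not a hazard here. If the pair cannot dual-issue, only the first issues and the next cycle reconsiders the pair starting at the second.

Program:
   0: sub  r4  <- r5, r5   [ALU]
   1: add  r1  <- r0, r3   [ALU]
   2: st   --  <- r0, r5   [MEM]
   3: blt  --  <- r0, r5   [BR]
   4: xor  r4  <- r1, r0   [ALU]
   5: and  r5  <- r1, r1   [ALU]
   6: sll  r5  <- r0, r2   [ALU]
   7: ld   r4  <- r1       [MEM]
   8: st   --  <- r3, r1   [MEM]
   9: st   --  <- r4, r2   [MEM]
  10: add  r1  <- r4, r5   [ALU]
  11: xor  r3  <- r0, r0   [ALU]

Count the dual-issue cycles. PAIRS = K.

PAIRS = 4

  cy0 -> i0+i1 (sub.ALU+add.ALU) dual
  cy1 -> i2 (st.MEM) no-port MEM/BR
  cy2 -> i3+i4 (blt.BR+xor.ALU) dual
  cy3 -> i5 (and.ALU) WAW r5
  cy4 -> i6+i7 (sll.ALU+ld.MEM) dual
  cy5 -> i8 (st.MEM) no-port MEM/MEM
  cy6 -> i9+i10 (st.MEM+add.ALU) dual
  cy7 -> i11 (xor.ALU) tail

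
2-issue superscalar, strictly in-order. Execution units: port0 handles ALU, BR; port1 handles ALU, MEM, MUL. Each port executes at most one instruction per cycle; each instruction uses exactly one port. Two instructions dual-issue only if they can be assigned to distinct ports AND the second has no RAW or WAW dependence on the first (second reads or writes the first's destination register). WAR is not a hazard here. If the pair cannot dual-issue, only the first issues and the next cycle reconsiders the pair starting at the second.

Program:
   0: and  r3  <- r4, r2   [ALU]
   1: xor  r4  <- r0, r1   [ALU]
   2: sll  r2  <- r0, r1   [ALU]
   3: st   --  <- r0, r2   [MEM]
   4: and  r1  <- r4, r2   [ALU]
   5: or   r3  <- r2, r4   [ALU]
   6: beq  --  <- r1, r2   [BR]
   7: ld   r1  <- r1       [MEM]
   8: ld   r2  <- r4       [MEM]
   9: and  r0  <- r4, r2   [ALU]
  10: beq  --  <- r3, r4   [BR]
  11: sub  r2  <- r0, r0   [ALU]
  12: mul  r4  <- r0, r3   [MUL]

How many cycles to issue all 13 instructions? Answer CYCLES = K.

t=0 i0/i1:and;xor ; pair
t=1 i2:sll ; RAW r2
t=2 i3/i4:st;and ; pair
t=3 i5/i6:or;beq ; pair
t=4 i7:ld ; no-port MEM/MEM
t=5 i8:ld ; RAW r2
t=6 i9/i10:and;beq ; pair
t=7 i11/i12:sub;mul ; pair

CYCLES = 8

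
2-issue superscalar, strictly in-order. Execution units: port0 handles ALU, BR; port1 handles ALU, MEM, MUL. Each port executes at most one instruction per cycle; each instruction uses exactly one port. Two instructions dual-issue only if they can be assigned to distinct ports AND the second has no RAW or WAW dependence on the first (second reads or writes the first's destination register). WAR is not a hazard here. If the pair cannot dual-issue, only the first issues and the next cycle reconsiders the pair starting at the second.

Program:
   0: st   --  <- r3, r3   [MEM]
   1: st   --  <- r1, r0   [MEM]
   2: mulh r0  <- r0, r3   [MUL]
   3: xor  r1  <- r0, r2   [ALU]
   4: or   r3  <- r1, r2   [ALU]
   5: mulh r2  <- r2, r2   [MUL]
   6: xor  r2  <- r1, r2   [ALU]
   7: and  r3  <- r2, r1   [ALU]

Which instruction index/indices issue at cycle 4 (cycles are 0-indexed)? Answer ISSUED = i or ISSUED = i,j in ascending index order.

c0: i0 st  no-port MEM/MEM
c1: i1 st  no-port MEM/MUL
c2: i2 mulh  RAW r0
c3: i3 xor  RAW r1
c4: i4&i5 or;mulh  pair
c5: i6 xor  RAW r2
c6: i7 and  tail

ISSUED = 4,5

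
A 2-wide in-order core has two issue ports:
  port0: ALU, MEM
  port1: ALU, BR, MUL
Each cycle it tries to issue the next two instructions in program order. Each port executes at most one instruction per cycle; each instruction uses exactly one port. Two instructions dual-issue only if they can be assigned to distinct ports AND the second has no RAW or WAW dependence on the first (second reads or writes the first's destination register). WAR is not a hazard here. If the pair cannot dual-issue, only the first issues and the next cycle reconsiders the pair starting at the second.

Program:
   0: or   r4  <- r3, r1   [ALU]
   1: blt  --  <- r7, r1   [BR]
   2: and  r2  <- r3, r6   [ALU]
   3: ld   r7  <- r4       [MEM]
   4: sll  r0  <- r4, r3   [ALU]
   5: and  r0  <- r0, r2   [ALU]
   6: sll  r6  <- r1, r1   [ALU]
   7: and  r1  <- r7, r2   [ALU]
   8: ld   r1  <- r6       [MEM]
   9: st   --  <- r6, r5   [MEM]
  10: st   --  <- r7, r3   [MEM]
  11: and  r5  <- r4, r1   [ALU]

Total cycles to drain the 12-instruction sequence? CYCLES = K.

CYCLES = 8

t=0 i0&i1:or.ALU/blt.BR ; 2-wide
t=1 i2&i3:and.ALU/ld.MEM ; 2-wide
t=2 i4:sll.ALU ; RAW+WAW r0
t=3 i5&i6:and.ALU/sll.ALU ; 2-wide
t=4 i7:and.ALU ; WAW r1
t=5 i8:ld.MEM ; no-port MEM/MEM
t=6 i9:st.MEM ; no-port MEM/MEM
t=7 i10&i11:st.MEM/and.ALU ; 2-wide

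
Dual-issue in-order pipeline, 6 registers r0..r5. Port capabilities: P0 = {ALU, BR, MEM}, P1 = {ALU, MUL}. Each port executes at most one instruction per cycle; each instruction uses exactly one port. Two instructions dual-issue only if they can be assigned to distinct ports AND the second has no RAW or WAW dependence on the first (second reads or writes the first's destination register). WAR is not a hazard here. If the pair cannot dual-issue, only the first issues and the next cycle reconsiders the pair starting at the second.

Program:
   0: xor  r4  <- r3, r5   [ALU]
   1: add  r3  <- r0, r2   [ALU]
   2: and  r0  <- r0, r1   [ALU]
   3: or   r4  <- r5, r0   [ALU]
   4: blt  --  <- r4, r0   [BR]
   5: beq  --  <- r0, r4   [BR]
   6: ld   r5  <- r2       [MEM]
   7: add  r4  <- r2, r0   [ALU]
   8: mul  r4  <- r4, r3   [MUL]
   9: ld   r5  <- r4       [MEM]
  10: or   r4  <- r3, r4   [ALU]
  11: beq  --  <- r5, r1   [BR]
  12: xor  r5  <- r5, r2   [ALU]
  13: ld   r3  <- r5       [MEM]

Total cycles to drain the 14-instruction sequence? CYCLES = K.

t=0 i0/i1:xor.ALU/add.ALU ; 2-wide
t=1 i2:and.ALU ; RAW r0
t=2 i3:or.ALU ; RAW r4
t=3 i4:blt.BR ; no-port BR/BR
t=4 i5:beq.BR ; no-port BR/MEM
t=5 i6/i7:ld.MEM/add.ALU ; 2-wide
t=6 i8:mul.MUL ; RAW r4
t=7 i9/i10:ld.MEM/or.ALU ; 2-wide
t=8 i11/i12:beq.BR/xor.ALU ; 2-wide
t=9 i13:ld.MEM ; tail

CYCLES = 10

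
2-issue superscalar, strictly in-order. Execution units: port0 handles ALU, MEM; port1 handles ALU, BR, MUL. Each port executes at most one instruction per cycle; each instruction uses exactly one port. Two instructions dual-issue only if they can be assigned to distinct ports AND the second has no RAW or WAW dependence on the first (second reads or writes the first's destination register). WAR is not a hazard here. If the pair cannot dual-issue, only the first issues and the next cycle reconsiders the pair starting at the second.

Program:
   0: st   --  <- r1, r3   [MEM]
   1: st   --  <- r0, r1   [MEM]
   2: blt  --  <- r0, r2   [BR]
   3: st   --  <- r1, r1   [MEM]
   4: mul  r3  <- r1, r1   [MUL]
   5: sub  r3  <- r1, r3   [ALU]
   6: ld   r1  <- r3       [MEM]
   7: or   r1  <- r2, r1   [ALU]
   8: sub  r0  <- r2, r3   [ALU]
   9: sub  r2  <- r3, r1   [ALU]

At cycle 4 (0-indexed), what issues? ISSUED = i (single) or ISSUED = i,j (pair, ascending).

ISSUED = 6

c0: i0 st  no-port MEM/MEM
c1: i1+i2 st+blt  2-wide
c2: i3+i4 st+mul  2-wide
c3: i5 sub  RAW r3
c4: i6 ld  RAW+WAW r1
c5: i7+i8 or+sub  2-wide
c6: i9 sub  tail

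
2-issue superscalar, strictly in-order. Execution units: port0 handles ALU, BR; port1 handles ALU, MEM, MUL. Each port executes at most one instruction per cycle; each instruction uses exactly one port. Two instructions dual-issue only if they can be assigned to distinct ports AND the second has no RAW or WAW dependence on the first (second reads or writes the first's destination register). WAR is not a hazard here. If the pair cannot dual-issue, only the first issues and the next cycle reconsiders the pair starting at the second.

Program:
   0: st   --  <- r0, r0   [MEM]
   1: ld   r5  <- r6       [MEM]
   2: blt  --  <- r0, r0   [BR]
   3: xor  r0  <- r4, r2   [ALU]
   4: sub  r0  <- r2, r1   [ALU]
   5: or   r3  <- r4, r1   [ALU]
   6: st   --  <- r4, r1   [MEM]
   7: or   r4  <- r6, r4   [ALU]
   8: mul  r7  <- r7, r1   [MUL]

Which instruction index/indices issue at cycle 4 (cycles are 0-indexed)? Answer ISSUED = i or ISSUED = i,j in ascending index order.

ISSUED = 6,7

[0] i0  st  -- no-port MEM/MEM
[1] i1&i2  ld;blt  -- dual
[2] i3  xor  -- WAW r0
[3] i4&i5  sub;or  -- dual
[4] i6&i7  st;or  -- dual
[5] i8  mul  -- tail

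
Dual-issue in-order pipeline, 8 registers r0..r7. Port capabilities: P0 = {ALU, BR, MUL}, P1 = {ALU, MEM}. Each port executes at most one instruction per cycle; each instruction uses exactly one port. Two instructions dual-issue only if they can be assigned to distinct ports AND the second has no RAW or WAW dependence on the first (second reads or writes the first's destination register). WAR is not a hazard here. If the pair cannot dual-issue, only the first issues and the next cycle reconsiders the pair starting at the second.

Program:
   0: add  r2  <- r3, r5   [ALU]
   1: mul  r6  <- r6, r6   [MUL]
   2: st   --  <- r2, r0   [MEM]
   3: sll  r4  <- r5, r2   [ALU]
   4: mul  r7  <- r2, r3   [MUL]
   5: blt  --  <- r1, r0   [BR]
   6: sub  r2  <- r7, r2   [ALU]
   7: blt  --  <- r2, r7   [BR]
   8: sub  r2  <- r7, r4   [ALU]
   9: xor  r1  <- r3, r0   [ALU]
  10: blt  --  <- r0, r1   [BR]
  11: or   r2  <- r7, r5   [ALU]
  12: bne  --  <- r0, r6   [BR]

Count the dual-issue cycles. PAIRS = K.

#0 head=0: add/mul i0/i1 2-wide
#1 head=2: st/sll i2/i3 2-wide
#2 head=4: mul i4 no-port MUL/BR
#3 head=5: blt/sub i5/i6 2-wide
#4 head=7: blt/sub i7/i8 2-wide
#5 head=9: xor i9 RAW r1
#6 head=10: blt/or i10/i11 2-wide
#7 head=12: bne i12 tail

PAIRS = 5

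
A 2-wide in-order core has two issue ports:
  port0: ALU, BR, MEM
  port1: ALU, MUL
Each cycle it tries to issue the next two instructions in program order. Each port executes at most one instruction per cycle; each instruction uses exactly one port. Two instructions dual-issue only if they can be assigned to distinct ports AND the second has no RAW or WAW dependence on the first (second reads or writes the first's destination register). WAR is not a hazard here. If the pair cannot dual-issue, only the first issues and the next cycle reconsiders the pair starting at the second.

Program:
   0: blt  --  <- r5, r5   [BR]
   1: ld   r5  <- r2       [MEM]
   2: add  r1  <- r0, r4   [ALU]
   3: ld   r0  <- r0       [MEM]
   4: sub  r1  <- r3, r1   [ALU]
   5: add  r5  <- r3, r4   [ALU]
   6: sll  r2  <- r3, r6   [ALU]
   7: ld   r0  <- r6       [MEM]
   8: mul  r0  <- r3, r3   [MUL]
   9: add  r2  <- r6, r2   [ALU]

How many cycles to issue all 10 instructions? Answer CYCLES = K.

t=0 i0:blt ; no-port BR/MEM
t=1 i1+i2:ld add ; pair
t=2 i3+i4:ld sub ; pair
t=3 i5+i6:add sll ; pair
t=4 i7:ld ; WAW r0
t=5 i8+i9:mul add ; pair

CYCLES = 6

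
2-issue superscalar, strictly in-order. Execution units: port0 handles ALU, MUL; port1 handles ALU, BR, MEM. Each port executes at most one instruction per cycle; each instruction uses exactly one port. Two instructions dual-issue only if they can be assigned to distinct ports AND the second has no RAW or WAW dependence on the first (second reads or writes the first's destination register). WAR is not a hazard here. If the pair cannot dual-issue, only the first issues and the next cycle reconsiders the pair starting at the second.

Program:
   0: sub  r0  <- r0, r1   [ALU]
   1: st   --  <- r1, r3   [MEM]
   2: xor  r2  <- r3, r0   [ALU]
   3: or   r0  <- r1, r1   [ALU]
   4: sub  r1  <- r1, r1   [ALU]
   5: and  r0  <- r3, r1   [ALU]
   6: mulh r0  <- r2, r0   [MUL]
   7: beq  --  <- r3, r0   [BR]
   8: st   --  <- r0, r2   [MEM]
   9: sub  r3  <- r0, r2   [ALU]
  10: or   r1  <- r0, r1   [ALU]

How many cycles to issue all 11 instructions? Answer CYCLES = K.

CYCLES = 8

  cy0 -> i0/i1 (sub.ALU/st.MEM) pair
  cy1 -> i2/i3 (xor.ALU/or.ALU) pair
  cy2 -> i4 (sub.ALU) RAW r1
  cy3 -> i5 (and.ALU) RAW+WAW r0
  cy4 -> i6 (mulh.MUL) RAW r0
  cy5 -> i7 (beq.BR) no-port BR/MEM
  cy6 -> i8/i9 (st.MEM/sub.ALU) pair
  cy7 -> i10 (or.ALU) tail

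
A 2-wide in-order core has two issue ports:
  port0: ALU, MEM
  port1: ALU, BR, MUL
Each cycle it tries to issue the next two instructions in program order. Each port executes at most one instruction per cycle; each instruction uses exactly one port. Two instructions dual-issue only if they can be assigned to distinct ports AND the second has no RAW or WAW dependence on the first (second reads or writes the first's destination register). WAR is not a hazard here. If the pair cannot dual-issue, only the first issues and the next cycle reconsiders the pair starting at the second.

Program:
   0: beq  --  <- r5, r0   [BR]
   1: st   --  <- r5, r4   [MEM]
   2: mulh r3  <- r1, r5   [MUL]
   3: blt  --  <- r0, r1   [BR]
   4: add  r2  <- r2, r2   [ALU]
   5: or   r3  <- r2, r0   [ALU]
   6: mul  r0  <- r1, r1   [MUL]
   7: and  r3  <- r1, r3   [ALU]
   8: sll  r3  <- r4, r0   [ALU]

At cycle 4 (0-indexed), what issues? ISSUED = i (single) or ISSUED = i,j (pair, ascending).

t=0 i0,i1:beq st ; 2-wide
t=1 i2:mulh ; no-port MUL/BR
t=2 i3,i4:blt add ; 2-wide
t=3 i5,i6:or mul ; 2-wide
t=4 i7:and ; WAW r3
t=5 i8:sll ; tail

ISSUED = 7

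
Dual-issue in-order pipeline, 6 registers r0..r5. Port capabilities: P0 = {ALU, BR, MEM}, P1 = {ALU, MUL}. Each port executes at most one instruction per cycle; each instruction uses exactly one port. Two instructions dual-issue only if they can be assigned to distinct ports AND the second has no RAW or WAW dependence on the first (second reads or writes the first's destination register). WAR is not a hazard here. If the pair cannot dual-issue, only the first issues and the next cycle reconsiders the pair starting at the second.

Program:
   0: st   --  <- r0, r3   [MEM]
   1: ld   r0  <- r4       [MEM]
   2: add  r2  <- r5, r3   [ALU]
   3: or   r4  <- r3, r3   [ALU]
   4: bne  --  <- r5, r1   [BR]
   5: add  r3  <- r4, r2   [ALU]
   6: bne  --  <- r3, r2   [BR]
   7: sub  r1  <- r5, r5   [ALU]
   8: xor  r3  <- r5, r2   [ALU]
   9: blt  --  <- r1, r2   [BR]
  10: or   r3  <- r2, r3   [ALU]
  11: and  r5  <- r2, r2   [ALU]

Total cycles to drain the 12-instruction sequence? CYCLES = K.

0. st @i0  | no-port MEM/MEM
1. ld;add @i1,i2  | pair
2. or;bne @i3,i4  | pair
3. add @i5  | RAW r3
4. bne;sub @i6,i7  | pair
5. xor;blt @i8,i9  | pair
6. or;and @i10,i11  | pair

CYCLES = 7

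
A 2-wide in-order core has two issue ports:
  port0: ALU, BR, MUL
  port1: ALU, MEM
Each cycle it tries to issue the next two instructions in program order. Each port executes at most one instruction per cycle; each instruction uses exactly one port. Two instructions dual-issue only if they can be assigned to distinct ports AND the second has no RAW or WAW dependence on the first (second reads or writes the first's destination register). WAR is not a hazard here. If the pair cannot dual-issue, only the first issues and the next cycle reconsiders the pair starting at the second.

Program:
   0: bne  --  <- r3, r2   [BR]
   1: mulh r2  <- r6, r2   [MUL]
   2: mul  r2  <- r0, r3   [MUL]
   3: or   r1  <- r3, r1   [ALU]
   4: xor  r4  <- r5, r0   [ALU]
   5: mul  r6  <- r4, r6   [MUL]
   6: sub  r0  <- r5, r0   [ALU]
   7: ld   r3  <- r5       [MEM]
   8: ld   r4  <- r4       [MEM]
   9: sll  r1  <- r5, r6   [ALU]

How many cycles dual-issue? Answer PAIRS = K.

PAIRS = 3

  cy0 -> i0 (bne) no-port BR/MUL
  cy1 -> i1 (mulh) no-port MUL/MUL
  cy2 -> i2/i3 (mul;or) pair
  cy3 -> i4 (xor) RAW r4
  cy4 -> i5/i6 (mul;sub) pair
  cy5 -> i7 (ld) no-port MEM/MEM
  cy6 -> i8/i9 (ld;sll) pair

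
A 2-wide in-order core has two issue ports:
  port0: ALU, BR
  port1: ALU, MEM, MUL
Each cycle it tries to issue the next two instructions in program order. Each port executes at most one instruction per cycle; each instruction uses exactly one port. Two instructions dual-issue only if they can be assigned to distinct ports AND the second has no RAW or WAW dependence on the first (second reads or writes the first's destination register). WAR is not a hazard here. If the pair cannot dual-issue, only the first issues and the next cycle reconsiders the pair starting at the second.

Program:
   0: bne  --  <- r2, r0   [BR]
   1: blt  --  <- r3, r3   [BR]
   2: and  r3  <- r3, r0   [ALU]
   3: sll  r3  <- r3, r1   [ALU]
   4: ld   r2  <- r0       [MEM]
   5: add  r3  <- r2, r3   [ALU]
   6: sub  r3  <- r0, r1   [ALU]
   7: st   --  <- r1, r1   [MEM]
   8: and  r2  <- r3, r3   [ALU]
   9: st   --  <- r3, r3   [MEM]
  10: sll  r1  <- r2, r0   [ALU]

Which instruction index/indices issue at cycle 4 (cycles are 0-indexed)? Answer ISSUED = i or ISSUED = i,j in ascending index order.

t=0 i0:bne.BR ; no-port BR/BR
t=1 i1&i2:blt.BR/and.ALU ; pair
t=2 i3&i4:sll.ALU/ld.MEM ; pair
t=3 i5:add.ALU ; WAW r3
t=4 i6&i7:sub.ALU/st.MEM ; pair
t=5 i8&i9:and.ALU/st.MEM ; pair
t=6 i10:sll.ALU ; tail

ISSUED = 6,7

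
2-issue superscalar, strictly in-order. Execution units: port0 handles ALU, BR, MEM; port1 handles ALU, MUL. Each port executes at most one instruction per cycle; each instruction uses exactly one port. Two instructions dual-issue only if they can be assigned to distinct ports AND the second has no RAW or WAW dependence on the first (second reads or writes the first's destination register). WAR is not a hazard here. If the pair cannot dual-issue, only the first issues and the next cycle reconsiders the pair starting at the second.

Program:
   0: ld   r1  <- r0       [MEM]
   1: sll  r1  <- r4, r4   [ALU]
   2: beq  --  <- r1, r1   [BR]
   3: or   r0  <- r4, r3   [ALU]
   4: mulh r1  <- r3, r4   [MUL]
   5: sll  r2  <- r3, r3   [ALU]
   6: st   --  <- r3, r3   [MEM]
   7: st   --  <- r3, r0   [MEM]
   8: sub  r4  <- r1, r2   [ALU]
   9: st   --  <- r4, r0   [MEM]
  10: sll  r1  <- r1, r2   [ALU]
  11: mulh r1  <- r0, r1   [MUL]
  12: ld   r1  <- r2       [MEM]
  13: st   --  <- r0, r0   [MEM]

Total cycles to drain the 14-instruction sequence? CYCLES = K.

#0 head=0: ld i0 WAW r1
#1 head=1: sll i1 RAW r1
#2 head=2: beq or i2+i3 2-wide
#3 head=4: mulh sll i4+i5 2-wide
#4 head=6: st i6 no-port MEM/MEM
#5 head=7: st sub i7+i8 2-wide
#6 head=9: st sll i9+i10 2-wide
#7 head=11: mulh i11 WAW r1
#8 head=12: ld i12 no-port MEM/MEM
#9 head=13: st i13 tail

CYCLES = 10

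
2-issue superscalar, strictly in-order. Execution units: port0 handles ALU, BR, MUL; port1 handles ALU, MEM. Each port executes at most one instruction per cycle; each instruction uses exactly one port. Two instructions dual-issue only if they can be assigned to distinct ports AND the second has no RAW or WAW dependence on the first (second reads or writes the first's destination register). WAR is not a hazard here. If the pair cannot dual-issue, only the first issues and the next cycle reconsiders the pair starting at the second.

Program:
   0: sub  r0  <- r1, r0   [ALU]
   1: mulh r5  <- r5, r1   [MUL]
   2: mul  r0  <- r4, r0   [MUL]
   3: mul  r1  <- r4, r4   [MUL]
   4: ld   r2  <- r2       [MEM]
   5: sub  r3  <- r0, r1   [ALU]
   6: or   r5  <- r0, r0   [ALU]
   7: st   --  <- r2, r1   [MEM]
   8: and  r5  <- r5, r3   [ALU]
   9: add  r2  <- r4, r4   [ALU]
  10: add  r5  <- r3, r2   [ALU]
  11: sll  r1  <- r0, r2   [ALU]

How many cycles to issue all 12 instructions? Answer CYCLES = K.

#0 head=0: sub.ALU/mulh.MUL i0&i1 dual
#1 head=2: mul.MUL i2 no-port MUL/MUL
#2 head=3: mul.MUL/ld.MEM i3&i4 dual
#3 head=5: sub.ALU/or.ALU i5&i6 dual
#4 head=7: st.MEM/and.ALU i7&i8 dual
#5 head=9: add.ALU i9 RAW r2
#6 head=10: add.ALU/sll.ALU i10&i11 dual

CYCLES = 7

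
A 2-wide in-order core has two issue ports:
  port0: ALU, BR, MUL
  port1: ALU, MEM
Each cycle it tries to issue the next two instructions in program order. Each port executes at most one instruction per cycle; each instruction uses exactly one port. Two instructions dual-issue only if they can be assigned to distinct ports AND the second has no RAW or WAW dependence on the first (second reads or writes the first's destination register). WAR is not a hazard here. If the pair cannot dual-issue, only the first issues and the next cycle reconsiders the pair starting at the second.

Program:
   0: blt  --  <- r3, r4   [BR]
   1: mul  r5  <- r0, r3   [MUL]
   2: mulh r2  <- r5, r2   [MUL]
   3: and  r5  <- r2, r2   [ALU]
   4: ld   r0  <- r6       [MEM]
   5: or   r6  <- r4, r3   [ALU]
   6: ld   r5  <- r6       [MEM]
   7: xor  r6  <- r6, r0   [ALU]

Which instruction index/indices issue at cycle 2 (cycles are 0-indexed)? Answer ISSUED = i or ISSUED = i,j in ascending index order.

ISSUED = 2

[0] i0  blt  -- no-port BR/MUL
[1] i1  mul  -- no-port MUL/MUL
[2] i2  mulh  -- RAW r2
[3] i3+i4  and+ld  -- dual
[4] i5  or  -- RAW r6
[5] i6+i7  ld+xor  -- dual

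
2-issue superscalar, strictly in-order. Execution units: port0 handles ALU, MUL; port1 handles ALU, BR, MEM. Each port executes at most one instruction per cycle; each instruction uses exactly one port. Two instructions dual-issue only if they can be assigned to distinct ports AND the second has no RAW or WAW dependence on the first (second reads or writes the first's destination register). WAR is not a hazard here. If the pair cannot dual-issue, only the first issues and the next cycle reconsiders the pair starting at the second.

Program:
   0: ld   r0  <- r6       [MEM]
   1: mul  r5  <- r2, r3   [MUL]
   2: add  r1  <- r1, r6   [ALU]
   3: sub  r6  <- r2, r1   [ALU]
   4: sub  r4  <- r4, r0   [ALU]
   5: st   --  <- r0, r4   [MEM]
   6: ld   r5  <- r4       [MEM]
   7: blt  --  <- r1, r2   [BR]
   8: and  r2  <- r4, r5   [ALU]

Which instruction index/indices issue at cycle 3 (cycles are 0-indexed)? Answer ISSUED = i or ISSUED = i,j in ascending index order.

t=0 i0&i1:ld.MEM/mul.MUL ; dual
t=1 i2:add.ALU ; RAW r1
t=2 i3&i4:sub.ALU/sub.ALU ; dual
t=3 i5:st.MEM ; no-port MEM/MEM
t=4 i6:ld.MEM ; no-port MEM/BR
t=5 i7&i8:blt.BR/and.ALU ; dual

ISSUED = 5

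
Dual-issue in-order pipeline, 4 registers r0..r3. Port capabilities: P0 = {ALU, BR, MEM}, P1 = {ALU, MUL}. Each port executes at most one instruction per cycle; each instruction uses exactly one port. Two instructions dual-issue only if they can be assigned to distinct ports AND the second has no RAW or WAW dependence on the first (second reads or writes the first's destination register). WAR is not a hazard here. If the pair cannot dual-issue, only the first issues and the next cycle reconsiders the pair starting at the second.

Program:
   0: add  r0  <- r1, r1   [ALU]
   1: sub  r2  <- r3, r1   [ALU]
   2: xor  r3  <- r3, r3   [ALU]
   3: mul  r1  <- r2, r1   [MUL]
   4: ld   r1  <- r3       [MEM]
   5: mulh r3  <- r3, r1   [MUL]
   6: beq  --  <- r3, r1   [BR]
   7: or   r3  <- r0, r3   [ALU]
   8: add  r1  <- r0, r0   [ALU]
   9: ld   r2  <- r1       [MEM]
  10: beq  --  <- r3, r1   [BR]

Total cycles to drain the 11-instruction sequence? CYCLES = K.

  cy0 -> i0&i1 (add.ALU;sub.ALU) pair
  cy1 -> i2&i3 (xor.ALU;mul.MUL) pair
  cy2 -> i4 (ld.MEM) RAW r1
  cy3 -> i5 (mulh.MUL) RAW r3
  cy4 -> i6&i7 (beq.BR;or.ALU) pair
  cy5 -> i8 (add.ALU) RAW r1
  cy6 -> i9 (ld.MEM) no-port MEM/BR
  cy7 -> i10 (beq.BR) tail

CYCLES = 8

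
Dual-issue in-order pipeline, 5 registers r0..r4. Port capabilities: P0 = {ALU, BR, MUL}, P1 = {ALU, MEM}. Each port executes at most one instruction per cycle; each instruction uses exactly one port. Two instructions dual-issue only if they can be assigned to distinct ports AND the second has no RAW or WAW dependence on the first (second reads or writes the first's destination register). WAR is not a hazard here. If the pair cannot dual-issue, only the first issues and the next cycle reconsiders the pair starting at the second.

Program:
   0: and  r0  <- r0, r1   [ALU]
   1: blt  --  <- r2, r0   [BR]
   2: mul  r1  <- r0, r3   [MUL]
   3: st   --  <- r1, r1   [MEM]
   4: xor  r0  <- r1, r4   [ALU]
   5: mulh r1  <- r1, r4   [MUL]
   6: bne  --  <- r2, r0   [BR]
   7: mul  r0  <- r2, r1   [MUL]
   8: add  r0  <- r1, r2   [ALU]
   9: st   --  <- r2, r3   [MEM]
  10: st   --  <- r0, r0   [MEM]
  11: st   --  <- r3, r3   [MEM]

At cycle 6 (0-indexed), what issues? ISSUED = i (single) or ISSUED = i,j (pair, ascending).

#0 head=0: and.ALU i0 RAW r0
#1 head=1: blt.BR i1 no-port BR/MUL
#2 head=2: mul.MUL i2 RAW r1
#3 head=3: st.MEM+xor.ALU i3&i4 dual
#4 head=5: mulh.MUL i5 no-port MUL/BR
#5 head=6: bne.BR i6 no-port BR/MUL
#6 head=7: mul.MUL i7 WAW r0
#7 head=8: add.ALU+st.MEM i8&i9 dual
#8 head=10: st.MEM i10 no-port MEM/MEM
#9 head=11: st.MEM i11 tail

ISSUED = 7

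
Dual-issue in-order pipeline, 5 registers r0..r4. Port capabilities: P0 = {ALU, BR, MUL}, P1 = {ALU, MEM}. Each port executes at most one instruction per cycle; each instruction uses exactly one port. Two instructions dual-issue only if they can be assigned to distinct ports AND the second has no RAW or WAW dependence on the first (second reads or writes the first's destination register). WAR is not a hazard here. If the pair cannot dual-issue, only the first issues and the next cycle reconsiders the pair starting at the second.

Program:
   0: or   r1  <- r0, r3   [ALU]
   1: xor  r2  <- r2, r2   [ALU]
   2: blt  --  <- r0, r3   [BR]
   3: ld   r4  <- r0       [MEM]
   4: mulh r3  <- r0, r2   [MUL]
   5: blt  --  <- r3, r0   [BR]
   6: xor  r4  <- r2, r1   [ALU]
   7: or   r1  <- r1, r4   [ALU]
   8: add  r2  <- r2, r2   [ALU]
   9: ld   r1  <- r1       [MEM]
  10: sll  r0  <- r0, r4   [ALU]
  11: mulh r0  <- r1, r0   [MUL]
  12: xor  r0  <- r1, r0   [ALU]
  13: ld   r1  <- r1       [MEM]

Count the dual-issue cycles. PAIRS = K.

PAIRS = 6

[0] i0/i1  or xor  -- dual
[1] i2/i3  blt ld  -- dual
[2] i4  mulh  -- no-port MUL/BR
[3] i5/i6  blt xor  -- dual
[4] i7/i8  or add  -- dual
[5] i9/i10  ld sll  -- dual
[6] i11  mulh  -- RAW+WAW r0
[7] i12/i13  xor ld  -- dual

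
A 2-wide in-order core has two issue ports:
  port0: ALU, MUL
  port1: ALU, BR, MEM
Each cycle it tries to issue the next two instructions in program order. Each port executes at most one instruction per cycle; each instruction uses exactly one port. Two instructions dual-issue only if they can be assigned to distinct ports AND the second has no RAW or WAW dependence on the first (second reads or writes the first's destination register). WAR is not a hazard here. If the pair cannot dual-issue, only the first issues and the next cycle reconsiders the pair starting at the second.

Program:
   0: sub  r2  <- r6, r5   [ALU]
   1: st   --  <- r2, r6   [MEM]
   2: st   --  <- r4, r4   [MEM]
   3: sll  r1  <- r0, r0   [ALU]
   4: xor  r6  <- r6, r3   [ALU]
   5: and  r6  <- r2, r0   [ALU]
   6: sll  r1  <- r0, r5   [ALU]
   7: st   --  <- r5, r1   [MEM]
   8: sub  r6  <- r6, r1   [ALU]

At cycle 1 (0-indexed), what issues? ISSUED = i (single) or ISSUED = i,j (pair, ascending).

ISSUED = 1

#0 head=0: sub i0 RAW r2
#1 head=1: st i1 no-port MEM/MEM
#2 head=2: st/sll i2+i3 dual
#3 head=4: xor i4 WAW r6
#4 head=5: and/sll i5+i6 dual
#5 head=7: st/sub i7+i8 dual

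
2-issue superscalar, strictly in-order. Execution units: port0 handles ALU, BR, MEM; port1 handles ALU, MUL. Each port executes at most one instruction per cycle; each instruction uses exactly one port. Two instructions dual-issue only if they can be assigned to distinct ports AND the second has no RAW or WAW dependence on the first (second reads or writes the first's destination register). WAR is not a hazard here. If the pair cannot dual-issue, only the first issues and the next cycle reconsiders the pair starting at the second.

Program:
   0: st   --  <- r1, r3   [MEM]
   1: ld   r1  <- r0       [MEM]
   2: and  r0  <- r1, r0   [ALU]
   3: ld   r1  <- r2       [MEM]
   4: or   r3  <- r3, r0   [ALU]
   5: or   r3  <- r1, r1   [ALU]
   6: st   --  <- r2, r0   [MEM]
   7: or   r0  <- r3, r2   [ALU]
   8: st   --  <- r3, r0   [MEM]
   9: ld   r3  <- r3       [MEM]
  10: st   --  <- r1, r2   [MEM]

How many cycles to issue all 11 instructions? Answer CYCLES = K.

0. st.MEM @i0  | no-port MEM/MEM
1. ld.MEM @i1  | RAW r1
2. and.ALU ld.MEM @i2/i3  | 2-wide
3. or.ALU @i4  | WAW r3
4. or.ALU st.MEM @i5/i6  | 2-wide
5. or.ALU @i7  | RAW r0
6. st.MEM @i8  | no-port MEM/MEM
7. ld.MEM @i9  | no-port MEM/MEM
8. st.MEM @i10  | tail

CYCLES = 9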